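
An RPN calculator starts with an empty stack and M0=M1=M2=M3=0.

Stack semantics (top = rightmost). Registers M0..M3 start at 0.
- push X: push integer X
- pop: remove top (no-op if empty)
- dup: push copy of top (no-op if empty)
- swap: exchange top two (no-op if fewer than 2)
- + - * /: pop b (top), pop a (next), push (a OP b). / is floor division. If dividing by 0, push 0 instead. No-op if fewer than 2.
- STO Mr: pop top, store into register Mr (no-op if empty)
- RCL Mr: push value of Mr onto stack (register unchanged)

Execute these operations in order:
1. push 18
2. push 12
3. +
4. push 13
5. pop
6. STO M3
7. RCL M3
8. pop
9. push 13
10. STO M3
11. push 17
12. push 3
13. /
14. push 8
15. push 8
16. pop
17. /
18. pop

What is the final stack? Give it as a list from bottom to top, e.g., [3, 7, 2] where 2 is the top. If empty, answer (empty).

After op 1 (push 18): stack=[18] mem=[0,0,0,0]
After op 2 (push 12): stack=[18,12] mem=[0,0,0,0]
After op 3 (+): stack=[30] mem=[0,0,0,0]
After op 4 (push 13): stack=[30,13] mem=[0,0,0,0]
After op 5 (pop): stack=[30] mem=[0,0,0,0]
After op 6 (STO M3): stack=[empty] mem=[0,0,0,30]
After op 7 (RCL M3): stack=[30] mem=[0,0,0,30]
After op 8 (pop): stack=[empty] mem=[0,0,0,30]
After op 9 (push 13): stack=[13] mem=[0,0,0,30]
After op 10 (STO M3): stack=[empty] mem=[0,0,0,13]
After op 11 (push 17): stack=[17] mem=[0,0,0,13]
After op 12 (push 3): stack=[17,3] mem=[0,0,0,13]
After op 13 (/): stack=[5] mem=[0,0,0,13]
After op 14 (push 8): stack=[5,8] mem=[0,0,0,13]
After op 15 (push 8): stack=[5,8,8] mem=[0,0,0,13]
After op 16 (pop): stack=[5,8] mem=[0,0,0,13]
After op 17 (/): stack=[0] mem=[0,0,0,13]
After op 18 (pop): stack=[empty] mem=[0,0,0,13]

Answer: (empty)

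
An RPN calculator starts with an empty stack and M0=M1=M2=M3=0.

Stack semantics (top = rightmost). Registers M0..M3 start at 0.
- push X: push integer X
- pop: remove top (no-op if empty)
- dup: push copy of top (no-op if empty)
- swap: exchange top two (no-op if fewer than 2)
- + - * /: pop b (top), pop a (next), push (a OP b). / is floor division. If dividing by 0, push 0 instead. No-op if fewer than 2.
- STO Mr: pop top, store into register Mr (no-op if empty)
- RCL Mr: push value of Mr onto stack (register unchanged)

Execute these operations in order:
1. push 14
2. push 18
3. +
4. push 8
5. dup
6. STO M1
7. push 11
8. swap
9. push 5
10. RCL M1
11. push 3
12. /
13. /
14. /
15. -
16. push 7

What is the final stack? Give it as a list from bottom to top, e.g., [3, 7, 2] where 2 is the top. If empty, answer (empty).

Answer: [32, 7, 7]

Derivation:
After op 1 (push 14): stack=[14] mem=[0,0,0,0]
After op 2 (push 18): stack=[14,18] mem=[0,0,0,0]
After op 3 (+): stack=[32] mem=[0,0,0,0]
After op 4 (push 8): stack=[32,8] mem=[0,0,0,0]
After op 5 (dup): stack=[32,8,8] mem=[0,0,0,0]
After op 6 (STO M1): stack=[32,8] mem=[0,8,0,0]
After op 7 (push 11): stack=[32,8,11] mem=[0,8,0,0]
After op 8 (swap): stack=[32,11,8] mem=[0,8,0,0]
After op 9 (push 5): stack=[32,11,8,5] mem=[0,8,0,0]
After op 10 (RCL M1): stack=[32,11,8,5,8] mem=[0,8,0,0]
After op 11 (push 3): stack=[32,11,8,5,8,3] mem=[0,8,0,0]
After op 12 (/): stack=[32,11,8,5,2] mem=[0,8,0,0]
After op 13 (/): stack=[32,11,8,2] mem=[0,8,0,0]
After op 14 (/): stack=[32,11,4] mem=[0,8,0,0]
After op 15 (-): stack=[32,7] mem=[0,8,0,0]
After op 16 (push 7): stack=[32,7,7] mem=[0,8,0,0]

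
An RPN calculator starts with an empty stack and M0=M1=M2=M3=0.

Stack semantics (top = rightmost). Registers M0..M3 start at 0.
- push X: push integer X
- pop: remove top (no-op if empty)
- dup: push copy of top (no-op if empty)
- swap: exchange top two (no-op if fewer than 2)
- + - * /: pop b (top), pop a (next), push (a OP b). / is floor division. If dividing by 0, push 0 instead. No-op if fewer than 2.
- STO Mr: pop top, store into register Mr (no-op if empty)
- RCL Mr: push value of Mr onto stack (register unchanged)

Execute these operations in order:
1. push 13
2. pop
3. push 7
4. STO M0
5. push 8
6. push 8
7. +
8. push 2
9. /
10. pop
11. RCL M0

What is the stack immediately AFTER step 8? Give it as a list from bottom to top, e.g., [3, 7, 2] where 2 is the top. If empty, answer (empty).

After op 1 (push 13): stack=[13] mem=[0,0,0,0]
After op 2 (pop): stack=[empty] mem=[0,0,0,0]
After op 3 (push 7): stack=[7] mem=[0,0,0,0]
After op 4 (STO M0): stack=[empty] mem=[7,0,0,0]
After op 5 (push 8): stack=[8] mem=[7,0,0,0]
After op 6 (push 8): stack=[8,8] mem=[7,0,0,0]
After op 7 (+): stack=[16] mem=[7,0,0,0]
After op 8 (push 2): stack=[16,2] mem=[7,0,0,0]

[16, 2]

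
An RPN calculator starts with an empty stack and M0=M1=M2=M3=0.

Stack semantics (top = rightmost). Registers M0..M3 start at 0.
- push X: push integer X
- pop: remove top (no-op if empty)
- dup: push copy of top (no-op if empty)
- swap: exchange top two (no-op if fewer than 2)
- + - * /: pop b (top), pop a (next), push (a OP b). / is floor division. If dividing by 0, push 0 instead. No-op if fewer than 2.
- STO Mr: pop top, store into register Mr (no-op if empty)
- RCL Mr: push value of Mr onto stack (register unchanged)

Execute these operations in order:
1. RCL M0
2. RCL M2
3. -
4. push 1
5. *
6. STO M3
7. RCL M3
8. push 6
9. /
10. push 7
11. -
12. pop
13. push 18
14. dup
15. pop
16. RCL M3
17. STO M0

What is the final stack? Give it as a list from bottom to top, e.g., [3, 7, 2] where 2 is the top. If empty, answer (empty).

After op 1 (RCL M0): stack=[0] mem=[0,0,0,0]
After op 2 (RCL M2): stack=[0,0] mem=[0,0,0,0]
After op 3 (-): stack=[0] mem=[0,0,0,0]
After op 4 (push 1): stack=[0,1] mem=[0,0,0,0]
After op 5 (*): stack=[0] mem=[0,0,0,0]
After op 6 (STO M3): stack=[empty] mem=[0,0,0,0]
After op 7 (RCL M3): stack=[0] mem=[0,0,0,0]
After op 8 (push 6): stack=[0,6] mem=[0,0,0,0]
After op 9 (/): stack=[0] mem=[0,0,0,0]
After op 10 (push 7): stack=[0,7] mem=[0,0,0,0]
After op 11 (-): stack=[-7] mem=[0,0,0,0]
After op 12 (pop): stack=[empty] mem=[0,0,0,0]
After op 13 (push 18): stack=[18] mem=[0,0,0,0]
After op 14 (dup): stack=[18,18] mem=[0,0,0,0]
After op 15 (pop): stack=[18] mem=[0,0,0,0]
After op 16 (RCL M3): stack=[18,0] mem=[0,0,0,0]
After op 17 (STO M0): stack=[18] mem=[0,0,0,0]

Answer: [18]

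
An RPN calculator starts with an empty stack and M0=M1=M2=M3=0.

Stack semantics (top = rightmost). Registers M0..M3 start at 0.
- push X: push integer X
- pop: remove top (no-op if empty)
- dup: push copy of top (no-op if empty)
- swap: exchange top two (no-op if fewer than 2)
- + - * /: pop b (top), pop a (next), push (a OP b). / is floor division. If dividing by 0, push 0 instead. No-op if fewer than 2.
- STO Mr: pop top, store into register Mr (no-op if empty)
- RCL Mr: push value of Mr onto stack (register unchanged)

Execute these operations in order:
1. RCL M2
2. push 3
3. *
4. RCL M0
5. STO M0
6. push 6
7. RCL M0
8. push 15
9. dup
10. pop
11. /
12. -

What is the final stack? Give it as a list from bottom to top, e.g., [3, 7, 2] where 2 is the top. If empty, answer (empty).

After op 1 (RCL M2): stack=[0] mem=[0,0,0,0]
After op 2 (push 3): stack=[0,3] mem=[0,0,0,0]
After op 3 (*): stack=[0] mem=[0,0,0,0]
After op 4 (RCL M0): stack=[0,0] mem=[0,0,0,0]
After op 5 (STO M0): stack=[0] mem=[0,0,0,0]
After op 6 (push 6): stack=[0,6] mem=[0,0,0,0]
After op 7 (RCL M0): stack=[0,6,0] mem=[0,0,0,0]
After op 8 (push 15): stack=[0,6,0,15] mem=[0,0,0,0]
After op 9 (dup): stack=[0,6,0,15,15] mem=[0,0,0,0]
After op 10 (pop): stack=[0,6,0,15] mem=[0,0,0,0]
After op 11 (/): stack=[0,6,0] mem=[0,0,0,0]
After op 12 (-): stack=[0,6] mem=[0,0,0,0]

Answer: [0, 6]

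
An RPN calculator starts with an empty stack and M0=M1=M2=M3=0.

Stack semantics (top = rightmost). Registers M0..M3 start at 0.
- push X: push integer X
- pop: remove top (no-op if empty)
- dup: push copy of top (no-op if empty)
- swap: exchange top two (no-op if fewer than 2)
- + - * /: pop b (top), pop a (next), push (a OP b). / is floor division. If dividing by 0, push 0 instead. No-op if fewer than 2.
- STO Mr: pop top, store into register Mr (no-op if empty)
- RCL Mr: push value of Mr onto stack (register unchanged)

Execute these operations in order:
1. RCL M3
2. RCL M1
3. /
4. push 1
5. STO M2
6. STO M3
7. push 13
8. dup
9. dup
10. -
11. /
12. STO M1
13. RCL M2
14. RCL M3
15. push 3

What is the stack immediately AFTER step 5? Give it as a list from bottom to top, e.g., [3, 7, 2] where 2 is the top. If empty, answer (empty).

After op 1 (RCL M3): stack=[0] mem=[0,0,0,0]
After op 2 (RCL M1): stack=[0,0] mem=[0,0,0,0]
After op 3 (/): stack=[0] mem=[0,0,0,0]
After op 4 (push 1): stack=[0,1] mem=[0,0,0,0]
After op 5 (STO M2): stack=[0] mem=[0,0,1,0]

[0]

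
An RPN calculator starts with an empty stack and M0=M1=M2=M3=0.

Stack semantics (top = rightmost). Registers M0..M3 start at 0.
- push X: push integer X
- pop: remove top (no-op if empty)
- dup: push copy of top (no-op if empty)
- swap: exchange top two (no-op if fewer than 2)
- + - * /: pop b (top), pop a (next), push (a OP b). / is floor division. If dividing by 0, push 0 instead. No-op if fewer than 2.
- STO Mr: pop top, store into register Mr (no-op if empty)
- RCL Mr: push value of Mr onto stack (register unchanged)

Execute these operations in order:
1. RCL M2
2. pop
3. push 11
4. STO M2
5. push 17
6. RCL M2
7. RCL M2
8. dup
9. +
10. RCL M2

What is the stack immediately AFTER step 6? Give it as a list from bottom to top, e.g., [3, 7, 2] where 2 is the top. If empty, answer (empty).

After op 1 (RCL M2): stack=[0] mem=[0,0,0,0]
After op 2 (pop): stack=[empty] mem=[0,0,0,0]
After op 3 (push 11): stack=[11] mem=[0,0,0,0]
After op 4 (STO M2): stack=[empty] mem=[0,0,11,0]
After op 5 (push 17): stack=[17] mem=[0,0,11,0]
After op 6 (RCL M2): stack=[17,11] mem=[0,0,11,0]

[17, 11]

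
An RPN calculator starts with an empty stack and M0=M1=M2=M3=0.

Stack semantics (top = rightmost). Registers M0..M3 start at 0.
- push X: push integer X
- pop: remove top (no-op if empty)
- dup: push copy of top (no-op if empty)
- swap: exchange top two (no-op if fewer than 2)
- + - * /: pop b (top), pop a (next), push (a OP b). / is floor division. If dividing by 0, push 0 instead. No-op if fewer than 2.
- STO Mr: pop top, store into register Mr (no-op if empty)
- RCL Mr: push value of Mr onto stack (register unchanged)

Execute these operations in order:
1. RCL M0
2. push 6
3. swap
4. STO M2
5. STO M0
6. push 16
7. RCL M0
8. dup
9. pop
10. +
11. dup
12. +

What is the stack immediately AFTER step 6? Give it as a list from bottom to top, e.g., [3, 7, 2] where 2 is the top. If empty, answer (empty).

After op 1 (RCL M0): stack=[0] mem=[0,0,0,0]
After op 2 (push 6): stack=[0,6] mem=[0,0,0,0]
After op 3 (swap): stack=[6,0] mem=[0,0,0,0]
After op 4 (STO M2): stack=[6] mem=[0,0,0,0]
After op 5 (STO M0): stack=[empty] mem=[6,0,0,0]
After op 6 (push 16): stack=[16] mem=[6,0,0,0]

[16]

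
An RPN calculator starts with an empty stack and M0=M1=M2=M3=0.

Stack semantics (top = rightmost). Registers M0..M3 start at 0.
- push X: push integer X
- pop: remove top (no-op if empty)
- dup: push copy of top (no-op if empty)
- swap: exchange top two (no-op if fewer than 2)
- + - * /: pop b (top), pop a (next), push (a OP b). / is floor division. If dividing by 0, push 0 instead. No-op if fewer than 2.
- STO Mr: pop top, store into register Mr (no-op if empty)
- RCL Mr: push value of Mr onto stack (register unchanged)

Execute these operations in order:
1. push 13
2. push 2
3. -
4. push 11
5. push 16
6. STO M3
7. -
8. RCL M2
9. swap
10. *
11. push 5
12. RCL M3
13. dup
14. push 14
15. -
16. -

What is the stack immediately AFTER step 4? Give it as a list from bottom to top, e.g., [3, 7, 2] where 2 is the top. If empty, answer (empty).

After op 1 (push 13): stack=[13] mem=[0,0,0,0]
After op 2 (push 2): stack=[13,2] mem=[0,0,0,0]
After op 3 (-): stack=[11] mem=[0,0,0,0]
After op 4 (push 11): stack=[11,11] mem=[0,0,0,0]

[11, 11]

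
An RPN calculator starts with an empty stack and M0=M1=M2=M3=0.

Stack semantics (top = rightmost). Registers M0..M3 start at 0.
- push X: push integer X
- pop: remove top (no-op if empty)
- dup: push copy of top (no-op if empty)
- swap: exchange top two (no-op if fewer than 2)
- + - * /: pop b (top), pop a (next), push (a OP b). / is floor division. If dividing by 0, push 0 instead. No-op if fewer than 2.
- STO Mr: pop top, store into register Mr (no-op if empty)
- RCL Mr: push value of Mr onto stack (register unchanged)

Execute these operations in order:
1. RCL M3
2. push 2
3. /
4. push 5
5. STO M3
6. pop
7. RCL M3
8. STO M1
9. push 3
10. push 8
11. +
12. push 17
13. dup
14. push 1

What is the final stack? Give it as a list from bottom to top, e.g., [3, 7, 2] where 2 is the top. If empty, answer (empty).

After op 1 (RCL M3): stack=[0] mem=[0,0,0,0]
After op 2 (push 2): stack=[0,2] mem=[0,0,0,0]
After op 3 (/): stack=[0] mem=[0,0,0,0]
After op 4 (push 5): stack=[0,5] mem=[0,0,0,0]
After op 5 (STO M3): stack=[0] mem=[0,0,0,5]
After op 6 (pop): stack=[empty] mem=[0,0,0,5]
After op 7 (RCL M3): stack=[5] mem=[0,0,0,5]
After op 8 (STO M1): stack=[empty] mem=[0,5,0,5]
After op 9 (push 3): stack=[3] mem=[0,5,0,5]
After op 10 (push 8): stack=[3,8] mem=[0,5,0,5]
After op 11 (+): stack=[11] mem=[0,5,0,5]
After op 12 (push 17): stack=[11,17] mem=[0,5,0,5]
After op 13 (dup): stack=[11,17,17] mem=[0,5,0,5]
After op 14 (push 1): stack=[11,17,17,1] mem=[0,5,0,5]

Answer: [11, 17, 17, 1]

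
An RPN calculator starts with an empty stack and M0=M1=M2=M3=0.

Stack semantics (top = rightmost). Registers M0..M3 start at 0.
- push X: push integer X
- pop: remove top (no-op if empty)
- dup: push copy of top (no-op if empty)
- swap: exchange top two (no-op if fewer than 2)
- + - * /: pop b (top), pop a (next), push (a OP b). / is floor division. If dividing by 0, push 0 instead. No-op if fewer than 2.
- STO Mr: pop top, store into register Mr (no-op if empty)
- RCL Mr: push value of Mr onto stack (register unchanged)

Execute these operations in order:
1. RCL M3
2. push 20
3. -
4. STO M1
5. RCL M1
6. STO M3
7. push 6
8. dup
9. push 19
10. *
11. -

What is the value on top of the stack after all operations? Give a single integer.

Answer: -108

Derivation:
After op 1 (RCL M3): stack=[0] mem=[0,0,0,0]
After op 2 (push 20): stack=[0,20] mem=[0,0,0,0]
After op 3 (-): stack=[-20] mem=[0,0,0,0]
After op 4 (STO M1): stack=[empty] mem=[0,-20,0,0]
After op 5 (RCL M1): stack=[-20] mem=[0,-20,0,0]
After op 6 (STO M3): stack=[empty] mem=[0,-20,0,-20]
After op 7 (push 6): stack=[6] mem=[0,-20,0,-20]
After op 8 (dup): stack=[6,6] mem=[0,-20,0,-20]
After op 9 (push 19): stack=[6,6,19] mem=[0,-20,0,-20]
After op 10 (*): stack=[6,114] mem=[0,-20,0,-20]
After op 11 (-): stack=[-108] mem=[0,-20,0,-20]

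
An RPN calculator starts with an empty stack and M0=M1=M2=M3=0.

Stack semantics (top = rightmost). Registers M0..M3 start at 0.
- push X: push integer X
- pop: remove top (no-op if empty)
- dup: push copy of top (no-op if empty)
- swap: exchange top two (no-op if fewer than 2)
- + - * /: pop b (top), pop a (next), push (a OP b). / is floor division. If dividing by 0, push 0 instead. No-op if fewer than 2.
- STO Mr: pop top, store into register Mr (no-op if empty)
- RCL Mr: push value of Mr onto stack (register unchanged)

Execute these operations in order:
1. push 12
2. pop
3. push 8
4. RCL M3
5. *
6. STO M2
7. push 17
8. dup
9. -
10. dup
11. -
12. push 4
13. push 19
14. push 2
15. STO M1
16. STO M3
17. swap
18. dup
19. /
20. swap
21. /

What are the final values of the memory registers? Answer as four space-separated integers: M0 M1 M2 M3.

After op 1 (push 12): stack=[12] mem=[0,0,0,0]
After op 2 (pop): stack=[empty] mem=[0,0,0,0]
After op 3 (push 8): stack=[8] mem=[0,0,0,0]
After op 4 (RCL M3): stack=[8,0] mem=[0,0,0,0]
After op 5 (*): stack=[0] mem=[0,0,0,0]
After op 6 (STO M2): stack=[empty] mem=[0,0,0,0]
After op 7 (push 17): stack=[17] mem=[0,0,0,0]
After op 8 (dup): stack=[17,17] mem=[0,0,0,0]
After op 9 (-): stack=[0] mem=[0,0,0,0]
After op 10 (dup): stack=[0,0] mem=[0,0,0,0]
After op 11 (-): stack=[0] mem=[0,0,0,0]
After op 12 (push 4): stack=[0,4] mem=[0,0,0,0]
After op 13 (push 19): stack=[0,4,19] mem=[0,0,0,0]
After op 14 (push 2): stack=[0,4,19,2] mem=[0,0,0,0]
After op 15 (STO M1): stack=[0,4,19] mem=[0,2,0,0]
After op 16 (STO M3): stack=[0,4] mem=[0,2,0,19]
After op 17 (swap): stack=[4,0] mem=[0,2,0,19]
After op 18 (dup): stack=[4,0,0] mem=[0,2,0,19]
After op 19 (/): stack=[4,0] mem=[0,2,0,19]
After op 20 (swap): stack=[0,4] mem=[0,2,0,19]
After op 21 (/): stack=[0] mem=[0,2,0,19]

Answer: 0 2 0 19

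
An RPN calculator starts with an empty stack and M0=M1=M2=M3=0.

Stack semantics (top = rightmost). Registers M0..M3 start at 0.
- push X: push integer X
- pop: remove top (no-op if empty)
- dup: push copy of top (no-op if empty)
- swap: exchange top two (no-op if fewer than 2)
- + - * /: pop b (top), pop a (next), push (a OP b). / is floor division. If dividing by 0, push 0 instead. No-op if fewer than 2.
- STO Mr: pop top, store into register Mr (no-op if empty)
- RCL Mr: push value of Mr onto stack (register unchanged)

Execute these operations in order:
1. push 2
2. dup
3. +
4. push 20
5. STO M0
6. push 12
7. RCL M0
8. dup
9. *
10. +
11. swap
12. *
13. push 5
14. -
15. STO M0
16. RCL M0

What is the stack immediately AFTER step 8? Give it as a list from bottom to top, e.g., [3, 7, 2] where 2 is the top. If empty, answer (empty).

After op 1 (push 2): stack=[2] mem=[0,0,0,0]
After op 2 (dup): stack=[2,2] mem=[0,0,0,0]
After op 3 (+): stack=[4] mem=[0,0,0,0]
After op 4 (push 20): stack=[4,20] mem=[0,0,0,0]
After op 5 (STO M0): stack=[4] mem=[20,0,0,0]
After op 6 (push 12): stack=[4,12] mem=[20,0,0,0]
After op 7 (RCL M0): stack=[4,12,20] mem=[20,0,0,0]
After op 8 (dup): stack=[4,12,20,20] mem=[20,0,0,0]

[4, 12, 20, 20]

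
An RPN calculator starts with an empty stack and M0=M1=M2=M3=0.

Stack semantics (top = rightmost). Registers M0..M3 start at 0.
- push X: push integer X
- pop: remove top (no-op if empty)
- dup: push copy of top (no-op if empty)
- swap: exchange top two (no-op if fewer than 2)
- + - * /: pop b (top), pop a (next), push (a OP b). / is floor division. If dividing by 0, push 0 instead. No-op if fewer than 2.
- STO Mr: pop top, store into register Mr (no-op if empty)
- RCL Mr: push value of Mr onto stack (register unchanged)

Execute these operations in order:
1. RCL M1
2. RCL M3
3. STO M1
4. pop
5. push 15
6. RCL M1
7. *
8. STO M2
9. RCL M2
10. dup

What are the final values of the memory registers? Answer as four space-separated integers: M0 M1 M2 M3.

After op 1 (RCL M1): stack=[0] mem=[0,0,0,0]
After op 2 (RCL M3): stack=[0,0] mem=[0,0,0,0]
After op 3 (STO M1): stack=[0] mem=[0,0,0,0]
After op 4 (pop): stack=[empty] mem=[0,0,0,0]
After op 5 (push 15): stack=[15] mem=[0,0,0,0]
After op 6 (RCL M1): stack=[15,0] mem=[0,0,0,0]
After op 7 (*): stack=[0] mem=[0,0,0,0]
After op 8 (STO M2): stack=[empty] mem=[0,0,0,0]
After op 9 (RCL M2): stack=[0] mem=[0,0,0,0]
After op 10 (dup): stack=[0,0] mem=[0,0,0,0]

Answer: 0 0 0 0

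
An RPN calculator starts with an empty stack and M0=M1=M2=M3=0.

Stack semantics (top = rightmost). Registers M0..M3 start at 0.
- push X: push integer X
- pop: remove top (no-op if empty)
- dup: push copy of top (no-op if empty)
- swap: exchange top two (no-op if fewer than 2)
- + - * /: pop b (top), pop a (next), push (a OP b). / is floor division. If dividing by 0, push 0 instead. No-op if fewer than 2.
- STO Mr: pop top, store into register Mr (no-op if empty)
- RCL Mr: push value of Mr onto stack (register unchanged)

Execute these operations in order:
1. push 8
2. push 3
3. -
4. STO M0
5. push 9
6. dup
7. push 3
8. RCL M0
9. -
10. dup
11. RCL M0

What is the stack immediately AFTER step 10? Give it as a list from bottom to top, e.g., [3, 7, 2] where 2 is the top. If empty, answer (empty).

After op 1 (push 8): stack=[8] mem=[0,0,0,0]
After op 2 (push 3): stack=[8,3] mem=[0,0,0,0]
After op 3 (-): stack=[5] mem=[0,0,0,0]
After op 4 (STO M0): stack=[empty] mem=[5,0,0,0]
After op 5 (push 9): stack=[9] mem=[5,0,0,0]
After op 6 (dup): stack=[9,9] mem=[5,0,0,0]
After op 7 (push 3): stack=[9,9,3] mem=[5,0,0,0]
After op 8 (RCL M0): stack=[9,9,3,5] mem=[5,0,0,0]
After op 9 (-): stack=[9,9,-2] mem=[5,0,0,0]
After op 10 (dup): stack=[9,9,-2,-2] mem=[5,0,0,0]

[9, 9, -2, -2]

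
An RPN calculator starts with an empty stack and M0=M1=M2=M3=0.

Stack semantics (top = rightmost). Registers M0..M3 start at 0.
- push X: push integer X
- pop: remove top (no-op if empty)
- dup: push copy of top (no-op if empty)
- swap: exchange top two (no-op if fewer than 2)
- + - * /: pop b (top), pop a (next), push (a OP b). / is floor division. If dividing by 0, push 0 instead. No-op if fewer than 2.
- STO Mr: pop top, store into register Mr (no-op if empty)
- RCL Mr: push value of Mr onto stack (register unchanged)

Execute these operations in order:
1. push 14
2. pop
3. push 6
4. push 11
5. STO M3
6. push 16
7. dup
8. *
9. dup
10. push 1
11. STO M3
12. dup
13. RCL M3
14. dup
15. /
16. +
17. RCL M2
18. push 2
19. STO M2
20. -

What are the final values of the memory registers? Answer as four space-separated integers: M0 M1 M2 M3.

Answer: 0 0 2 1

Derivation:
After op 1 (push 14): stack=[14] mem=[0,0,0,0]
After op 2 (pop): stack=[empty] mem=[0,0,0,0]
After op 3 (push 6): stack=[6] mem=[0,0,0,0]
After op 4 (push 11): stack=[6,11] mem=[0,0,0,0]
After op 5 (STO M3): stack=[6] mem=[0,0,0,11]
After op 6 (push 16): stack=[6,16] mem=[0,0,0,11]
After op 7 (dup): stack=[6,16,16] mem=[0,0,0,11]
After op 8 (*): stack=[6,256] mem=[0,0,0,11]
After op 9 (dup): stack=[6,256,256] mem=[0,0,0,11]
After op 10 (push 1): stack=[6,256,256,1] mem=[0,0,0,11]
After op 11 (STO M3): stack=[6,256,256] mem=[0,0,0,1]
After op 12 (dup): stack=[6,256,256,256] mem=[0,0,0,1]
After op 13 (RCL M3): stack=[6,256,256,256,1] mem=[0,0,0,1]
After op 14 (dup): stack=[6,256,256,256,1,1] mem=[0,0,0,1]
After op 15 (/): stack=[6,256,256,256,1] mem=[0,0,0,1]
After op 16 (+): stack=[6,256,256,257] mem=[0,0,0,1]
After op 17 (RCL M2): stack=[6,256,256,257,0] mem=[0,0,0,1]
After op 18 (push 2): stack=[6,256,256,257,0,2] mem=[0,0,0,1]
After op 19 (STO M2): stack=[6,256,256,257,0] mem=[0,0,2,1]
After op 20 (-): stack=[6,256,256,257] mem=[0,0,2,1]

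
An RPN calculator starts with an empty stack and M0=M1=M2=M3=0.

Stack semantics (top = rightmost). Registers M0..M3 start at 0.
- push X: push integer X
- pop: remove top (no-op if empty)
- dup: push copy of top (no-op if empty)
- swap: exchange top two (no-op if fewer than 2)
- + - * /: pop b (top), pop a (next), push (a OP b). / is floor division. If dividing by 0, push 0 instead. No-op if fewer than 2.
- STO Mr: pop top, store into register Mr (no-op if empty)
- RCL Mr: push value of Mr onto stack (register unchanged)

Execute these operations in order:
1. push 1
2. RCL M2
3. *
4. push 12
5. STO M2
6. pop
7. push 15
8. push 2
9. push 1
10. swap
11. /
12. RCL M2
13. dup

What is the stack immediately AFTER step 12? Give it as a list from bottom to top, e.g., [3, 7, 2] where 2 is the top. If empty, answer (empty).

After op 1 (push 1): stack=[1] mem=[0,0,0,0]
After op 2 (RCL M2): stack=[1,0] mem=[0,0,0,0]
After op 3 (*): stack=[0] mem=[0,0,0,0]
After op 4 (push 12): stack=[0,12] mem=[0,0,0,0]
After op 5 (STO M2): stack=[0] mem=[0,0,12,0]
After op 6 (pop): stack=[empty] mem=[0,0,12,0]
After op 7 (push 15): stack=[15] mem=[0,0,12,0]
After op 8 (push 2): stack=[15,2] mem=[0,0,12,0]
After op 9 (push 1): stack=[15,2,1] mem=[0,0,12,0]
After op 10 (swap): stack=[15,1,2] mem=[0,0,12,0]
After op 11 (/): stack=[15,0] mem=[0,0,12,0]
After op 12 (RCL M2): stack=[15,0,12] mem=[0,0,12,0]

[15, 0, 12]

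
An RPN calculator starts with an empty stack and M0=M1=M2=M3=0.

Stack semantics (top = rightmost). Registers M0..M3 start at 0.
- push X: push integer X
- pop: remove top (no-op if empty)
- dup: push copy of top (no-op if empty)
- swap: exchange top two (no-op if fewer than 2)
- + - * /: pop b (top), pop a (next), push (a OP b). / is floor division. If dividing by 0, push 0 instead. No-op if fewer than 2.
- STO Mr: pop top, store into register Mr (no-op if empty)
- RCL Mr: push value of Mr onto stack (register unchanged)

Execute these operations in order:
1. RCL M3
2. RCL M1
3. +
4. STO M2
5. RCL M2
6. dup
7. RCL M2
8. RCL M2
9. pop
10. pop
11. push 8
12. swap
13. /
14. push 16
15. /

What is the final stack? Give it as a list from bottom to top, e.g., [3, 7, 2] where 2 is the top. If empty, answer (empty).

Answer: [0, 0]

Derivation:
After op 1 (RCL M3): stack=[0] mem=[0,0,0,0]
After op 2 (RCL M1): stack=[0,0] mem=[0,0,0,0]
After op 3 (+): stack=[0] mem=[0,0,0,0]
After op 4 (STO M2): stack=[empty] mem=[0,0,0,0]
After op 5 (RCL M2): stack=[0] mem=[0,0,0,0]
After op 6 (dup): stack=[0,0] mem=[0,0,0,0]
After op 7 (RCL M2): stack=[0,0,0] mem=[0,0,0,0]
After op 8 (RCL M2): stack=[0,0,0,0] mem=[0,0,0,0]
After op 9 (pop): stack=[0,0,0] mem=[0,0,0,0]
After op 10 (pop): stack=[0,0] mem=[0,0,0,0]
After op 11 (push 8): stack=[0,0,8] mem=[0,0,0,0]
After op 12 (swap): stack=[0,8,0] mem=[0,0,0,0]
After op 13 (/): stack=[0,0] mem=[0,0,0,0]
After op 14 (push 16): stack=[0,0,16] mem=[0,0,0,0]
After op 15 (/): stack=[0,0] mem=[0,0,0,0]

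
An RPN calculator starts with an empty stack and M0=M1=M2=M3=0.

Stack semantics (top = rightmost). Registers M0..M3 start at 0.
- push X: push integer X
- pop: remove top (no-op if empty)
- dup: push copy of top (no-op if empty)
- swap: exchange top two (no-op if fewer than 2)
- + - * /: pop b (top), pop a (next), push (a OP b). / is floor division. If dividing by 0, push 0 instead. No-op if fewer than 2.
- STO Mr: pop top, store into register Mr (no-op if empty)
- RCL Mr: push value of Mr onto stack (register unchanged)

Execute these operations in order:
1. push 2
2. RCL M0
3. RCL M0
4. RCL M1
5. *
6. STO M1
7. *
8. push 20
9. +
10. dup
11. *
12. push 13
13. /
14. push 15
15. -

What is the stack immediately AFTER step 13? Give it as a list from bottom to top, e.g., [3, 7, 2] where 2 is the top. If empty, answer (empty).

After op 1 (push 2): stack=[2] mem=[0,0,0,0]
After op 2 (RCL M0): stack=[2,0] mem=[0,0,0,0]
After op 3 (RCL M0): stack=[2,0,0] mem=[0,0,0,0]
After op 4 (RCL M1): stack=[2,0,0,0] mem=[0,0,0,0]
After op 5 (*): stack=[2,0,0] mem=[0,0,0,0]
After op 6 (STO M1): stack=[2,0] mem=[0,0,0,0]
After op 7 (*): stack=[0] mem=[0,0,0,0]
After op 8 (push 20): stack=[0,20] mem=[0,0,0,0]
After op 9 (+): stack=[20] mem=[0,0,0,0]
After op 10 (dup): stack=[20,20] mem=[0,0,0,0]
After op 11 (*): stack=[400] mem=[0,0,0,0]
After op 12 (push 13): stack=[400,13] mem=[0,0,0,0]
After op 13 (/): stack=[30] mem=[0,0,0,0]

[30]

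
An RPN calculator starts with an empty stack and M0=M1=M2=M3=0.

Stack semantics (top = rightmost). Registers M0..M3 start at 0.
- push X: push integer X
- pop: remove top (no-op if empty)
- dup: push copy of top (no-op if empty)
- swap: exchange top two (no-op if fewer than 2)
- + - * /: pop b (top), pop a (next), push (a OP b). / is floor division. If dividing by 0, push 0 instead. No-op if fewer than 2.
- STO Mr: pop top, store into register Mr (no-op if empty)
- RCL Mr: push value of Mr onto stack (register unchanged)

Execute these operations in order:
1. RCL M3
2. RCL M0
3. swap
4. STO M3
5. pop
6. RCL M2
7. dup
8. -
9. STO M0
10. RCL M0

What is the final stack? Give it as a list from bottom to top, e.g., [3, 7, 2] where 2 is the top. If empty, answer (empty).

After op 1 (RCL M3): stack=[0] mem=[0,0,0,0]
After op 2 (RCL M0): stack=[0,0] mem=[0,0,0,0]
After op 3 (swap): stack=[0,0] mem=[0,0,0,0]
After op 4 (STO M3): stack=[0] mem=[0,0,0,0]
After op 5 (pop): stack=[empty] mem=[0,0,0,0]
After op 6 (RCL M2): stack=[0] mem=[0,0,0,0]
After op 7 (dup): stack=[0,0] mem=[0,0,0,0]
After op 8 (-): stack=[0] mem=[0,0,0,0]
After op 9 (STO M0): stack=[empty] mem=[0,0,0,0]
After op 10 (RCL M0): stack=[0] mem=[0,0,0,0]

Answer: [0]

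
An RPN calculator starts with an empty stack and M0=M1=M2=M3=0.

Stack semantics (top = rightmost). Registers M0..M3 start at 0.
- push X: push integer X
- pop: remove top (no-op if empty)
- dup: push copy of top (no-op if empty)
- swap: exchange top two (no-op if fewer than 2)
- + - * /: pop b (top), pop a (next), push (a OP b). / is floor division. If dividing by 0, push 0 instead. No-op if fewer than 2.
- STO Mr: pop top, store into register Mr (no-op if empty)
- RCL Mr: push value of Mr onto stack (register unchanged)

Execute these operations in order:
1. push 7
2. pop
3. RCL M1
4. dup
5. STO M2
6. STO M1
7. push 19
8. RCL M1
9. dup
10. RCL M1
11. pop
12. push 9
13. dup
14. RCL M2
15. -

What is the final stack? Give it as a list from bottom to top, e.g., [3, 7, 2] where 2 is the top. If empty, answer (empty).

After op 1 (push 7): stack=[7] mem=[0,0,0,0]
After op 2 (pop): stack=[empty] mem=[0,0,0,0]
After op 3 (RCL M1): stack=[0] mem=[0,0,0,0]
After op 4 (dup): stack=[0,0] mem=[0,0,0,0]
After op 5 (STO M2): stack=[0] mem=[0,0,0,0]
After op 6 (STO M1): stack=[empty] mem=[0,0,0,0]
After op 7 (push 19): stack=[19] mem=[0,0,0,0]
After op 8 (RCL M1): stack=[19,0] mem=[0,0,0,0]
After op 9 (dup): stack=[19,0,0] mem=[0,0,0,0]
After op 10 (RCL M1): stack=[19,0,0,0] mem=[0,0,0,0]
After op 11 (pop): stack=[19,0,0] mem=[0,0,0,0]
After op 12 (push 9): stack=[19,0,0,9] mem=[0,0,0,0]
After op 13 (dup): stack=[19,0,0,9,9] mem=[0,0,0,0]
After op 14 (RCL M2): stack=[19,0,0,9,9,0] mem=[0,0,0,0]
After op 15 (-): stack=[19,0,0,9,9] mem=[0,0,0,0]

Answer: [19, 0, 0, 9, 9]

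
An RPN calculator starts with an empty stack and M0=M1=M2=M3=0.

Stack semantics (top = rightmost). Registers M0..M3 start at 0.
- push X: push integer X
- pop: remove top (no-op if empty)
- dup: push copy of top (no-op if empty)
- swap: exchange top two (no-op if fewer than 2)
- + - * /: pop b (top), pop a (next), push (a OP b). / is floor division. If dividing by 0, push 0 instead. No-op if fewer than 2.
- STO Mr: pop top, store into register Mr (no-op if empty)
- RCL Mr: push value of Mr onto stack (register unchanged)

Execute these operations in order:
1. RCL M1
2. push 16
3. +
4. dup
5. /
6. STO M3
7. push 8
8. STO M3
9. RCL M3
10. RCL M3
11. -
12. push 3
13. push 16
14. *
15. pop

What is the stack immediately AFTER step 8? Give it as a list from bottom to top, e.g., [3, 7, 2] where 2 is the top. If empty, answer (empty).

After op 1 (RCL M1): stack=[0] mem=[0,0,0,0]
After op 2 (push 16): stack=[0,16] mem=[0,0,0,0]
After op 3 (+): stack=[16] mem=[0,0,0,0]
After op 4 (dup): stack=[16,16] mem=[0,0,0,0]
After op 5 (/): stack=[1] mem=[0,0,0,0]
After op 6 (STO M3): stack=[empty] mem=[0,0,0,1]
After op 7 (push 8): stack=[8] mem=[0,0,0,1]
After op 8 (STO M3): stack=[empty] mem=[0,0,0,8]

(empty)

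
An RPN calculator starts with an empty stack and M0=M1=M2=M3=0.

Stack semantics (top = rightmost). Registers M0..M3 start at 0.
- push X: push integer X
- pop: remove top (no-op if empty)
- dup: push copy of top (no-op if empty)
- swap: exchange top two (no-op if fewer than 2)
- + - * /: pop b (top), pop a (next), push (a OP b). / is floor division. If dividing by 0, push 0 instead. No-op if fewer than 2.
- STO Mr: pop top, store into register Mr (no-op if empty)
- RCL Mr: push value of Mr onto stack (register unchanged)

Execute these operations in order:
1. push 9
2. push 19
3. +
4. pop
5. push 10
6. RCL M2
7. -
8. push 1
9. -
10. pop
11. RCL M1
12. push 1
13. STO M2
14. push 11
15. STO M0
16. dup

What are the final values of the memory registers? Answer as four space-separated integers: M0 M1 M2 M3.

After op 1 (push 9): stack=[9] mem=[0,0,0,0]
After op 2 (push 19): stack=[9,19] mem=[0,0,0,0]
After op 3 (+): stack=[28] mem=[0,0,0,0]
After op 4 (pop): stack=[empty] mem=[0,0,0,0]
After op 5 (push 10): stack=[10] mem=[0,0,0,0]
After op 6 (RCL M2): stack=[10,0] mem=[0,0,0,0]
After op 7 (-): stack=[10] mem=[0,0,0,0]
After op 8 (push 1): stack=[10,1] mem=[0,0,0,0]
After op 9 (-): stack=[9] mem=[0,0,0,0]
After op 10 (pop): stack=[empty] mem=[0,0,0,0]
After op 11 (RCL M1): stack=[0] mem=[0,0,0,0]
After op 12 (push 1): stack=[0,1] mem=[0,0,0,0]
After op 13 (STO M2): stack=[0] mem=[0,0,1,0]
After op 14 (push 11): stack=[0,11] mem=[0,0,1,0]
After op 15 (STO M0): stack=[0] mem=[11,0,1,0]
After op 16 (dup): stack=[0,0] mem=[11,0,1,0]

Answer: 11 0 1 0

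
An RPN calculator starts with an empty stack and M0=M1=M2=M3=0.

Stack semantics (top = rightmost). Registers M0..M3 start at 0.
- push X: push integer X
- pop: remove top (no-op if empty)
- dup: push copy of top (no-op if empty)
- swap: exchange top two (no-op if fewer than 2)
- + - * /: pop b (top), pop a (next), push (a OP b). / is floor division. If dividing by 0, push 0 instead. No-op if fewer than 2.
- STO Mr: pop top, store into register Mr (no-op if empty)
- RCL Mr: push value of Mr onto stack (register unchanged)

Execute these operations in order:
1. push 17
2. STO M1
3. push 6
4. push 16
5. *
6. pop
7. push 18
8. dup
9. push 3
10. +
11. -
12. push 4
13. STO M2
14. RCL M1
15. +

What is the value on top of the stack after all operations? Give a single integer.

Answer: 14

Derivation:
After op 1 (push 17): stack=[17] mem=[0,0,0,0]
After op 2 (STO M1): stack=[empty] mem=[0,17,0,0]
After op 3 (push 6): stack=[6] mem=[0,17,0,0]
After op 4 (push 16): stack=[6,16] mem=[0,17,0,0]
After op 5 (*): stack=[96] mem=[0,17,0,0]
After op 6 (pop): stack=[empty] mem=[0,17,0,0]
After op 7 (push 18): stack=[18] mem=[0,17,0,0]
After op 8 (dup): stack=[18,18] mem=[0,17,0,0]
After op 9 (push 3): stack=[18,18,3] mem=[0,17,0,0]
After op 10 (+): stack=[18,21] mem=[0,17,0,0]
After op 11 (-): stack=[-3] mem=[0,17,0,0]
After op 12 (push 4): stack=[-3,4] mem=[0,17,0,0]
After op 13 (STO M2): stack=[-3] mem=[0,17,4,0]
After op 14 (RCL M1): stack=[-3,17] mem=[0,17,4,0]
After op 15 (+): stack=[14] mem=[0,17,4,0]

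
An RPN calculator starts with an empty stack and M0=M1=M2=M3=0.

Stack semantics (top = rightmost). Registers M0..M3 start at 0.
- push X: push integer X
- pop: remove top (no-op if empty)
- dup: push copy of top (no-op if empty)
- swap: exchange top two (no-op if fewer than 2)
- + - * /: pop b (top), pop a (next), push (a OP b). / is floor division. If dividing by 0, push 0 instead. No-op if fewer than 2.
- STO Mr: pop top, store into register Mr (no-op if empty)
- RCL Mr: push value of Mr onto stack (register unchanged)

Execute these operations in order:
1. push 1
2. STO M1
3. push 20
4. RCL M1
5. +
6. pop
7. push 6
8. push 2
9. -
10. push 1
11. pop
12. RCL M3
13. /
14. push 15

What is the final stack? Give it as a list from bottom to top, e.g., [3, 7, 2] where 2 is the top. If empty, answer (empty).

Answer: [0, 15]

Derivation:
After op 1 (push 1): stack=[1] mem=[0,0,0,0]
After op 2 (STO M1): stack=[empty] mem=[0,1,0,0]
After op 3 (push 20): stack=[20] mem=[0,1,0,0]
After op 4 (RCL M1): stack=[20,1] mem=[0,1,0,0]
After op 5 (+): stack=[21] mem=[0,1,0,0]
After op 6 (pop): stack=[empty] mem=[0,1,0,0]
After op 7 (push 6): stack=[6] mem=[0,1,0,0]
After op 8 (push 2): stack=[6,2] mem=[0,1,0,0]
After op 9 (-): stack=[4] mem=[0,1,0,0]
After op 10 (push 1): stack=[4,1] mem=[0,1,0,0]
After op 11 (pop): stack=[4] mem=[0,1,0,0]
After op 12 (RCL M3): stack=[4,0] mem=[0,1,0,0]
After op 13 (/): stack=[0] mem=[0,1,0,0]
After op 14 (push 15): stack=[0,15] mem=[0,1,0,0]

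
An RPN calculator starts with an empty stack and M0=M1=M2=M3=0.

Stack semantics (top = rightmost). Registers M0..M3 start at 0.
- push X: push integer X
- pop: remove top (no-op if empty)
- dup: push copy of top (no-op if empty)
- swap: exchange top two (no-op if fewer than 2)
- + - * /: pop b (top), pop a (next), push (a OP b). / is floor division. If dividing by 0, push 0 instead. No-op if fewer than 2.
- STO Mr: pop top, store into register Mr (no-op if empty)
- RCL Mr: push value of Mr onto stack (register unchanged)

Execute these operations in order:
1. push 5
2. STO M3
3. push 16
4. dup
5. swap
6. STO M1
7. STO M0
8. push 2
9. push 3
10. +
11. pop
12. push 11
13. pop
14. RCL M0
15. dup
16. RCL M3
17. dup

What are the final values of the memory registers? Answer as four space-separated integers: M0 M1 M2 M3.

Answer: 16 16 0 5

Derivation:
After op 1 (push 5): stack=[5] mem=[0,0,0,0]
After op 2 (STO M3): stack=[empty] mem=[0,0,0,5]
After op 3 (push 16): stack=[16] mem=[0,0,0,5]
After op 4 (dup): stack=[16,16] mem=[0,0,0,5]
After op 5 (swap): stack=[16,16] mem=[0,0,0,5]
After op 6 (STO M1): stack=[16] mem=[0,16,0,5]
After op 7 (STO M0): stack=[empty] mem=[16,16,0,5]
After op 8 (push 2): stack=[2] mem=[16,16,0,5]
After op 9 (push 3): stack=[2,3] mem=[16,16,0,5]
After op 10 (+): stack=[5] mem=[16,16,0,5]
After op 11 (pop): stack=[empty] mem=[16,16,0,5]
After op 12 (push 11): stack=[11] mem=[16,16,0,5]
After op 13 (pop): stack=[empty] mem=[16,16,0,5]
After op 14 (RCL M0): stack=[16] mem=[16,16,0,5]
After op 15 (dup): stack=[16,16] mem=[16,16,0,5]
After op 16 (RCL M3): stack=[16,16,5] mem=[16,16,0,5]
After op 17 (dup): stack=[16,16,5,5] mem=[16,16,0,5]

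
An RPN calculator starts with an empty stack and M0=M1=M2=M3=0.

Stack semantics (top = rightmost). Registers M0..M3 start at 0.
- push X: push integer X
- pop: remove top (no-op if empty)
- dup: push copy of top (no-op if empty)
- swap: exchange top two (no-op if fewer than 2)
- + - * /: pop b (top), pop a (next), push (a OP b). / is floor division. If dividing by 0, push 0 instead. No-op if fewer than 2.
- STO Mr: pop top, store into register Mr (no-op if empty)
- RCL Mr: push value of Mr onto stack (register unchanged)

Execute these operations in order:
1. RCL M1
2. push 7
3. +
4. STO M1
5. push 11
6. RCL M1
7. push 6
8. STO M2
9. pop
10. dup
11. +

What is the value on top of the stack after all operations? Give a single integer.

Answer: 22

Derivation:
After op 1 (RCL M1): stack=[0] mem=[0,0,0,0]
After op 2 (push 7): stack=[0,7] mem=[0,0,0,0]
After op 3 (+): stack=[7] mem=[0,0,0,0]
After op 4 (STO M1): stack=[empty] mem=[0,7,0,0]
After op 5 (push 11): stack=[11] mem=[0,7,0,0]
After op 6 (RCL M1): stack=[11,7] mem=[0,7,0,0]
After op 7 (push 6): stack=[11,7,6] mem=[0,7,0,0]
After op 8 (STO M2): stack=[11,7] mem=[0,7,6,0]
After op 9 (pop): stack=[11] mem=[0,7,6,0]
After op 10 (dup): stack=[11,11] mem=[0,7,6,0]
After op 11 (+): stack=[22] mem=[0,7,6,0]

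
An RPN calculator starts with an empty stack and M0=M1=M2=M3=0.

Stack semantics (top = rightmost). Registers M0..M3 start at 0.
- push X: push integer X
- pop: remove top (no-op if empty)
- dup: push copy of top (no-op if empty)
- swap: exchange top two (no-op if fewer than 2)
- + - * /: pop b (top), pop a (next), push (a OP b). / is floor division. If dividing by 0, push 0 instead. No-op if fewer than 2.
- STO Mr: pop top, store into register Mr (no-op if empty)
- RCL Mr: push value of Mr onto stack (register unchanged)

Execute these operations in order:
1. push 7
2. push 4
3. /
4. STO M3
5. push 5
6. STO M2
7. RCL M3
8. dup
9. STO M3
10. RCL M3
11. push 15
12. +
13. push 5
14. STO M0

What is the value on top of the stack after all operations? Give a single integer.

Answer: 16

Derivation:
After op 1 (push 7): stack=[7] mem=[0,0,0,0]
After op 2 (push 4): stack=[7,4] mem=[0,0,0,0]
After op 3 (/): stack=[1] mem=[0,0,0,0]
After op 4 (STO M3): stack=[empty] mem=[0,0,0,1]
After op 5 (push 5): stack=[5] mem=[0,0,0,1]
After op 6 (STO M2): stack=[empty] mem=[0,0,5,1]
After op 7 (RCL M3): stack=[1] mem=[0,0,5,1]
After op 8 (dup): stack=[1,1] mem=[0,0,5,1]
After op 9 (STO M3): stack=[1] mem=[0,0,5,1]
After op 10 (RCL M3): stack=[1,1] mem=[0,0,5,1]
After op 11 (push 15): stack=[1,1,15] mem=[0,0,5,1]
After op 12 (+): stack=[1,16] mem=[0,0,5,1]
After op 13 (push 5): stack=[1,16,5] mem=[0,0,5,1]
After op 14 (STO M0): stack=[1,16] mem=[5,0,5,1]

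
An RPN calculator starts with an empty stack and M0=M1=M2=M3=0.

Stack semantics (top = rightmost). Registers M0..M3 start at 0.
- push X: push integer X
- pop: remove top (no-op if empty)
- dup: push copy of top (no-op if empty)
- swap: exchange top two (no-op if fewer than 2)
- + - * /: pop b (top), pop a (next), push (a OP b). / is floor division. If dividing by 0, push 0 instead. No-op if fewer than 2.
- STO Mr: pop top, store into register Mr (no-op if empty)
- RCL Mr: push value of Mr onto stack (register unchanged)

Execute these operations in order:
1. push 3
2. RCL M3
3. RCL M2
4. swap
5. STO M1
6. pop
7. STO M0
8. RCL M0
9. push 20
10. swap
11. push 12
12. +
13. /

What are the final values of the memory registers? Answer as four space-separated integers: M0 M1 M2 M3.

After op 1 (push 3): stack=[3] mem=[0,0,0,0]
After op 2 (RCL M3): stack=[3,0] mem=[0,0,0,0]
After op 3 (RCL M2): stack=[3,0,0] mem=[0,0,0,0]
After op 4 (swap): stack=[3,0,0] mem=[0,0,0,0]
After op 5 (STO M1): stack=[3,0] mem=[0,0,0,0]
After op 6 (pop): stack=[3] mem=[0,0,0,0]
After op 7 (STO M0): stack=[empty] mem=[3,0,0,0]
After op 8 (RCL M0): stack=[3] mem=[3,0,0,0]
After op 9 (push 20): stack=[3,20] mem=[3,0,0,0]
After op 10 (swap): stack=[20,3] mem=[3,0,0,0]
After op 11 (push 12): stack=[20,3,12] mem=[3,0,0,0]
After op 12 (+): stack=[20,15] mem=[3,0,0,0]
After op 13 (/): stack=[1] mem=[3,0,0,0]

Answer: 3 0 0 0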